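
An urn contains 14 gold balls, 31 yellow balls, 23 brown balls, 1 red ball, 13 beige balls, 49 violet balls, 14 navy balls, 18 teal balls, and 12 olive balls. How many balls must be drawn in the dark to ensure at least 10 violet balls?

136

To avoid violet balls as long as possible, exhaust the other 8 colors first.
The worst case draws every non-violet ball first: 14 + 31 + 23 + 1 + 13 + 14 + 18 + 12 = 126.
The next 10 draws are then forced to be violet, giving 126 + 10 = 136.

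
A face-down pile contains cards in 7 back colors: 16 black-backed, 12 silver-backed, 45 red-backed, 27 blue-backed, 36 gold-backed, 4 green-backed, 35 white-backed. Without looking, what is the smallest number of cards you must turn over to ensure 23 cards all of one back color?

121

In the worst case we take at most 22 of each back color, but all 16 black-backed, all 12 silver-backed, and all 4 green-backed (fewer than 22), giving 16 + 12 + 22 + 22 + 22 + 4 + 22 = 120.
One more card then forces some back color to 23, so 120 + 1 = 121.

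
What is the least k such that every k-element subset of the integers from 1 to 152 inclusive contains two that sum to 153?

77

Partition {1, …, 152} into 76 pairs: {1,152}, {2,151}, …, {76,77}.
Choosing 76 integers — say the integers 1 through 76 — takes one from each pair and avoids the property.
Choosing 77 forces two into the same pair by pigeonhole, and those sum to 153. So 77.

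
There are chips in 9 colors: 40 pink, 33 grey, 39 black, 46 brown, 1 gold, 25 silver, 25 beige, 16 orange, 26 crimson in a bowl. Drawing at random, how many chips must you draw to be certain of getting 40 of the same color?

244

Treat the 9 colors as pigeonholes.
In the worst case we take at most 39 of each color, but all 33 grey, all 1 gold, all 25 silver, all 25 beige, all 16 orange, and all 26 crimson (fewer than 39), giving 39 + 33 + 39 + 39 + 1 + 25 + 25 + 16 + 26 = 243.
One more chip then forces some color to 40, so 243 + 1 = 244.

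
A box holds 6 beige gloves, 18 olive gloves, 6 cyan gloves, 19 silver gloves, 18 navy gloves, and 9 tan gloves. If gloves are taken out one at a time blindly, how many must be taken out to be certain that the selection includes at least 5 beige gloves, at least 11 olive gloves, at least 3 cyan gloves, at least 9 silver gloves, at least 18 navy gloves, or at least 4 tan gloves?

45

The worst case stops just short of every target: 4 beige, 10 olive, 2 cyan, 8 silver, 17 navy, 3 tan — 4 + 10 + 2 + 8 + 17 + 3 = 44 gloves.
One more glove must push some color to its target, so 44 + 1 = 45.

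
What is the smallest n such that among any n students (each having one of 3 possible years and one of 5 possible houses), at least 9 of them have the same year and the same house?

There are 3 × 5 = 15 (year, house) combinations acting as pigeonholes.
With 15 × 8 = 120 students we could place exactly 8 in each, with no (year, house) pair reaching 9.
One more forces some (year, house) pair to hold 9, so 120 + 1 = 121.

121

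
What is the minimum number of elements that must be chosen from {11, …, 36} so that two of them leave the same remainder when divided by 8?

Group the integers by remainder mod 8; there are 8 residue classes, each nonempty in this range.
Choosing one from each class (8 integers) avoids any shared remainder.
One more choice must repeat a class, so two differ by a multiple of 8. Hence 8 + 1 = 9.

9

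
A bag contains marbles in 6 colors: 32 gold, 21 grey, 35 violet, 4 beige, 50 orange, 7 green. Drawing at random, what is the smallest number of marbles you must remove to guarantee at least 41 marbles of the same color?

140

In the worst case we take at most 40 of each color, but all 32 gold, all 21 grey, all 35 violet, all 4 beige, and all 7 green (fewer than 40), giving 32 + 21 + 35 + 4 + 40 + 7 = 139.
One more marble then forces some color to 41, so 139 + 1 = 140.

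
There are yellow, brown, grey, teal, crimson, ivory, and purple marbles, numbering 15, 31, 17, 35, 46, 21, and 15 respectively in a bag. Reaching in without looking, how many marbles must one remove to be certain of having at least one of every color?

The hardest color to obtain is yellow: we could draw every other marble first — 180 − 15 = 165 marbles — without a single yellow one.
The next draw must be yellow, so 165 + 1 = 166.

166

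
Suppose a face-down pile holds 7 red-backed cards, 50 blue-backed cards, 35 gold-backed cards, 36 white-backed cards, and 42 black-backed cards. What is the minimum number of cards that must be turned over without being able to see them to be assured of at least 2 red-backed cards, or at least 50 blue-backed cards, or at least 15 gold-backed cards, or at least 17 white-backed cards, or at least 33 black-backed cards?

113

The worst case stops just short of every target: 1 red-backed, 49 blue-backed, 14 gold-backed, 16 white-backed, 32 black-backed — 1 + 49 + 14 + 16 + 32 = 112 cards.
One more card must push some back color to its target, so 112 + 1 = 113.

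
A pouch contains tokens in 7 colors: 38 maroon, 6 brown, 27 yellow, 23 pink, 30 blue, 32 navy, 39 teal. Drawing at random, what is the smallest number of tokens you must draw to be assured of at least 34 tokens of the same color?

Treat the 7 colors as pigeonholes.
In the worst case we take at most 33 of each color, but all 6 brown, all 27 yellow, all 23 pink, all 30 blue, and all 32 navy (fewer than 33), giving 33 + 6 + 27 + 23 + 30 + 32 + 33 = 184.
One more token then forces some color to 34, so 184 + 1 = 185.

185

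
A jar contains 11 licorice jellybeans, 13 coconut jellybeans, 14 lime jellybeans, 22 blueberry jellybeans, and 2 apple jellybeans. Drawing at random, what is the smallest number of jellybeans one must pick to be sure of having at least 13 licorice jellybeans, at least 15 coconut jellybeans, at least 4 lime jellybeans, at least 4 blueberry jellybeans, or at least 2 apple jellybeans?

32

The worst case stops just short of every target: all 11 licorice, all 13 coconut, 3 lime, 3 blueberry, 1 apple — 11 + 13 + 3 + 3 + 1 = 31 jellybeans.
One more jellybean must push some flavor to its target, so 31 + 1 = 32.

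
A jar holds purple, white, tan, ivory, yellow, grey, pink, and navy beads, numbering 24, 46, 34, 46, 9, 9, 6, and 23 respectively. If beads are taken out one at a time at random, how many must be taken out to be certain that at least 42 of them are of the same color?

188

Treat the 8 colors as pigeonholes.
In the worst case we take at most 41 of each color, but all 24 purple, all 34 tan, all 9 yellow, all 9 grey, all 6 pink, and all 23 navy (fewer than 41), giving 24 + 41 + 34 + 41 + 9 + 9 + 6 + 23 = 187.
One more bead then forces some color to 42, so 187 + 1 = 188.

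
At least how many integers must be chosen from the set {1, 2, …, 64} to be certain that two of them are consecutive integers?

Partition {1, …, 64} into 32 pairs: {1,2}, {3,4}, …, {63,64}.
Choosing 32 integers — say the 32 even numbers 2, 4, …, 64 — takes one from each pair and avoids the property.
Choosing 33 forces two into the same pair by pigeonhole, and those are consecutive. So 33.

33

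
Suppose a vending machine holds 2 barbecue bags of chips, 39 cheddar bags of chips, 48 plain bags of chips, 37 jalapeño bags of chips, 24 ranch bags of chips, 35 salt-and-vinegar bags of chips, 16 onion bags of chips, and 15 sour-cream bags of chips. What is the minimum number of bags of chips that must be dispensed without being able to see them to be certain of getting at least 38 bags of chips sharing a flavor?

204

In the worst case we take at most 37 of each flavor, but all 2 barbecue, all 24 ranch, all 35 salt-and-vinegar, all 16 onion, and all 15 sour-cream (fewer than 37), giving 2 + 37 + 37 + 37 + 24 + 35 + 16 + 15 = 203.
One more bag of chips then forces some flavor to 38, so 203 + 1 = 204.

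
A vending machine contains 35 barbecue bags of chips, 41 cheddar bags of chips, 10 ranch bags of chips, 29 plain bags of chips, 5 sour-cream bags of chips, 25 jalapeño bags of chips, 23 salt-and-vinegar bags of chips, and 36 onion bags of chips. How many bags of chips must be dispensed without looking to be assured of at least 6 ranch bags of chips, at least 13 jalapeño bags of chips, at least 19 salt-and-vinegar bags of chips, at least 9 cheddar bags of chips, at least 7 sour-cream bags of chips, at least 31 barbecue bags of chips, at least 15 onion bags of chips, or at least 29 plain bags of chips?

121

The worst case stops just short of every target: 30 barbecue, 8 cheddar, 5 ranch, 28 plain, all 5 sour-cream, 12 jalapeño, 18 salt-and-vinegar, 14 onion — 30 + 8 + 5 + 28 + 5 + 12 + 18 + 14 = 120 bags of chips.
One more bag of chips must push some flavor to its target, so 120 + 1 = 121.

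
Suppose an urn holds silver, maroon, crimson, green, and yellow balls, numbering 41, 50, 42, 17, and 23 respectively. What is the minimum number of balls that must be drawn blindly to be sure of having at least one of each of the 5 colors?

157

The hardest color to obtain is green: we could draw every other ball first — 173 − 17 = 156 balls — without a single green one.
The next draw must be green, so 156 + 1 = 157.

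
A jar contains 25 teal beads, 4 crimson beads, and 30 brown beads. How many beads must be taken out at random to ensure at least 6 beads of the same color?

Treat the 3 colors as pigeonholes.
In the worst case we take at most 5 of each color, but all 4 crimson (fewer than 5), giving 5 + 4 + 5 = 14.
One more bead then forces some color to 6, so 14 + 1 = 15.

15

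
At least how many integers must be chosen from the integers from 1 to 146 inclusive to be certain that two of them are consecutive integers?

Partition {1, …, 146} into 73 pairs: {1,2}, {3,4}, …, {145,146}.
Choosing 73 integers — say the 73 even numbers 2, 4, …, 146 — takes one from each pair and avoids the property.
Choosing 74 forces two into the same pair by pigeonhole, and those are consecutive. So 74.

74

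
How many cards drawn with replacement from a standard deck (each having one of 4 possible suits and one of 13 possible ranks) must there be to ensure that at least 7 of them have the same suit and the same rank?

There are 4 × 13 = 52 (suit, rank) combinations acting as pigeonholes.
With 52 × 6 = 312 cards drawn with replacement from a standard deck we could place exactly 6 in each, with no (suit, rank) pair reaching 7.
One more forces some (suit, rank) pair to hold 7, so 312 + 1 = 313.

313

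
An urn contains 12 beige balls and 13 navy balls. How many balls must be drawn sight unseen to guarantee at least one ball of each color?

The hardest color to obtain is beige: we could draw every other ball first — 25 − 12 = 13 balls — without a single beige one.
The next draw must be beige, so 13 + 1 = 14.

14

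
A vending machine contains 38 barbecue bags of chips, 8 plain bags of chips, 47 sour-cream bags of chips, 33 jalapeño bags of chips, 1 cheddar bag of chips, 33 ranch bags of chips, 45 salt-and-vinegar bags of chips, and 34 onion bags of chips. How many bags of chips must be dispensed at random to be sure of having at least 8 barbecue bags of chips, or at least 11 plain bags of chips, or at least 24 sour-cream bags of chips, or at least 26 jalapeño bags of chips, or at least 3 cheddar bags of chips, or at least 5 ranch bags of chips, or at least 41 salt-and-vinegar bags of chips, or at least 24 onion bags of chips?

132

The worst case stops just short of every target: 7 barbecue, all 8 plain, 23 sour-cream, 25 jalapeño, all 1 cheddar, 4 ranch, 40 salt-and-vinegar, 23 onion — 7 + 8 + 23 + 25 + 1 + 4 + 40 + 23 = 131 bags of chips.
One more bag of chips must push some flavor to its target, so 131 + 1 = 132.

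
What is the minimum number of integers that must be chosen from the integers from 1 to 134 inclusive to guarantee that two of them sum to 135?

Partition {1, …, 134} into 67 pairs: {1,134}, {2,133}, …, {67,68}.
Choosing 67 integers — say the integers 1 through 67 — takes one from each pair and avoids the property.
Choosing 68 forces two into the same pair by pigeonhole, and those sum to 135. So 68.

68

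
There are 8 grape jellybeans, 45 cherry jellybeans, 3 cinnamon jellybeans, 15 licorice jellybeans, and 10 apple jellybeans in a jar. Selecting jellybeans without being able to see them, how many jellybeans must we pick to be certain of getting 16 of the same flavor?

In the worst case we take at most 15 of each flavor, but all 8 grape, all 3 cinnamon, and all 10 apple (fewer than 15), giving 8 + 15 + 3 + 15 + 10 = 51.
One more jellybean then forces some flavor to 16, so 51 + 1 = 52.

52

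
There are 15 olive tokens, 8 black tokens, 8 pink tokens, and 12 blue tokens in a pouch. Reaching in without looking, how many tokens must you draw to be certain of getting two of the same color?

The worst case takes 1 token of each color without reaching 2 of any: 4 × 1 = 4.
The next token must bring some color to 2, so 4 + 1 = 5.

5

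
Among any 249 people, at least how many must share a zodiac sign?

There are 12 zodiac signs, which serve as the pigeonholes.
If each of the 12 zodiac signs held at most 20, the total would be at most 12 × 20 = 240 < 249, a contradiction.
So at least one holds ⌈249/12⌉ = 21.

21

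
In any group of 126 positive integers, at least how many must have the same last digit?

If each of the 10 possible last digits held at most 12, the total would be at most 10 × 12 = 120 < 126, a contradiction.
So at least one holds ⌈126/10⌉ = 13.

13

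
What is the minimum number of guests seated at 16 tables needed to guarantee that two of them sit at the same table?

There are 16 tables acting as pigeonholes.
With 16 guests we could place one in each, avoiding any repeat.
One more forces some class to hold 2, so 16 + 1 = 17.

17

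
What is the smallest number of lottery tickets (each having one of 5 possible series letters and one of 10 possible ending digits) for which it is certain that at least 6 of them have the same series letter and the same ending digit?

251

There are 5 × 10 = 50 (series letter, ending digit) combinations acting as pigeonholes.
With 50 × 5 = 250 lottery tickets we could place exactly 5 in each, with no (series letter, ending digit) pair reaching 6.
One more forces some (series letter, ending digit) pair to hold 6, so 250 + 1 = 251.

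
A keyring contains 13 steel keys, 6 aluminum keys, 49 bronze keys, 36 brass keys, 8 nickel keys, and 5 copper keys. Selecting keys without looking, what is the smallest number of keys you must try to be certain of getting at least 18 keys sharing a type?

67

Treat the 6 types as pigeonholes.
In the worst case we take at most 17 of each type, but all 13 steel, all 6 aluminum, all 8 nickel, and all 5 copper (fewer than 17), giving 13 + 6 + 17 + 17 + 8 + 5 = 66.
One more key then forces some type to 18, so 66 + 1 = 67.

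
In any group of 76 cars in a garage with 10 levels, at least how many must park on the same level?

8

The 76 cars fall into 10 levels.
If each of the 10 levels held at most 7, the total would be at most 10 × 7 = 70 < 76, a contradiction.
So at least one holds ⌈76/10⌉ = 8.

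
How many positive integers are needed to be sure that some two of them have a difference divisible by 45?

Use the pigeonhole principle on residue classes: two integers differ by a multiple of 45 exactly when they share a remainder mod 45.
There are 45 residue classes mod 45, so 45 integers can all lie in distinct classes.
One more integer must repeat a residue, giving a difference divisible by 45. So n = 45 + 1 = 46.

46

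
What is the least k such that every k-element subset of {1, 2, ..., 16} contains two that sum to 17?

Partition {1, …, 16} into 8 pairs: {1,16}, {2,15}, …, {8,9}.
Choosing 8 integers — say the integers 1 through 8 — takes one from each pair and avoids the property.
Choosing 9 forces two into the same pair by pigeonhole, and those sum to 17. So 9.

9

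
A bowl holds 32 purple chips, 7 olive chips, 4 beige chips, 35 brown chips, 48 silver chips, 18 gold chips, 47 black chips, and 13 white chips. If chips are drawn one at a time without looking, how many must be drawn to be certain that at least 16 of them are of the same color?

In the worst case we take at most 15 of each color, but all 7 olive, all 4 beige, and all 13 white (fewer than 15), giving 15 + 7 + 4 + 15 + 15 + 15 + 15 + 13 = 99.
One more chip then forces some color to 16, so 99 + 1 = 100.

100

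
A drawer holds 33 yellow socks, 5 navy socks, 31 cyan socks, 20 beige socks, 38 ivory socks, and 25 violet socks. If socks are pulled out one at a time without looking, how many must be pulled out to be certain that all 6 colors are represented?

148

The hardest color to obtain is navy: we could draw every other sock first — 152 − 5 = 147 socks — without a single navy one.
The next draw must be navy, so 147 + 1 = 148.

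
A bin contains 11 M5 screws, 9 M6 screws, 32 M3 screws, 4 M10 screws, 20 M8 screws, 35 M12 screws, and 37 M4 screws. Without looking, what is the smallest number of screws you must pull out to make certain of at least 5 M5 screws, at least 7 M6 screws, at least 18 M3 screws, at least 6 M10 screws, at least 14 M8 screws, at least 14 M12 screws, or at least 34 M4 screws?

91

The worst case stops just short of every target: 4 M5, 6 M6, 17 M3, all 4 M10, 13 M8, 13 M12, 33 M4 — 4 + 6 + 17 + 4 + 13 + 13 + 33 = 90 screws.
One more screw must push some size to its target, so 90 + 1 = 91.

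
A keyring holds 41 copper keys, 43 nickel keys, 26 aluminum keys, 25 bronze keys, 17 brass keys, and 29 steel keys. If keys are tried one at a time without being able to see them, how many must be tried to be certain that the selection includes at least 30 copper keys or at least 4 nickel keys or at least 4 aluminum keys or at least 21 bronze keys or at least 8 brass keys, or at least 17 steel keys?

79

The worst case stops just short of every target: 29 copper, 3 nickel, 3 aluminum, 20 bronze, 7 brass, 16 steel — 29 + 3 + 3 + 20 + 7 + 16 = 78 keys.
One more key must push some type to its target, so 78 + 1 = 79.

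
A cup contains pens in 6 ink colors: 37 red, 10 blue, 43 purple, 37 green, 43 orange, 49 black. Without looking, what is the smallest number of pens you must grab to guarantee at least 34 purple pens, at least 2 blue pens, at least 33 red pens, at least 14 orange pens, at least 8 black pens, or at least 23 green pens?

109

The worst case stops just short of every target: 32 red, 1 blue, 33 purple, 22 green, 13 orange, 7 black — 32 + 1 + 33 + 22 + 13 + 7 = 108 pens.
One more pen must push some ink color to its target, so 108 + 1 = 109.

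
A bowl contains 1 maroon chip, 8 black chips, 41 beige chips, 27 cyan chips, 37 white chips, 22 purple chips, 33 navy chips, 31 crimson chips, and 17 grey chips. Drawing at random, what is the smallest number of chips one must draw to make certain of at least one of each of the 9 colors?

217

The hardest color to obtain is maroon: we could draw every other chip first — 217 − 1 = 216 chips — without a single maroon one.
The next draw must be maroon, so 216 + 1 = 217.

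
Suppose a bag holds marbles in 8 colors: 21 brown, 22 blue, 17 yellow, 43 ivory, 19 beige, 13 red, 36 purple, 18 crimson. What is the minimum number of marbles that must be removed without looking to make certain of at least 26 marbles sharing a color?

161

In the worst case we take at most 25 of each color, but all 21 brown, all 22 blue, all 17 yellow, all 19 beige, all 13 red, and all 18 crimson (fewer than 25), giving 21 + 22 + 17 + 25 + 19 + 13 + 25 + 18 = 160.
One more marble then forces some color to 26, so 160 + 1 = 161.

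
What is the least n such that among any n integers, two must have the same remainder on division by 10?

11

Use the pigeonhole principle on residue classes: two integers differ by a multiple of 10 exactly when they share a remainder mod 10.
There are 10 residue classes mod 10, so 10 integers can all lie in distinct classes.
One more integer must repeat a residue, giving a difference divisible by 10. So n = 10 + 1 = 11.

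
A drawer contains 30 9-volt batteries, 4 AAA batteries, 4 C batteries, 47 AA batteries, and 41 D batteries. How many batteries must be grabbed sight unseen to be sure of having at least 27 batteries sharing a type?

Treat the 5 types as pigeonholes.
In the worst case we take at most 26 of each type, but all 4 AAA and all 4 C (fewer than 26), giving 26 + 4 + 4 + 26 + 26 = 86.
One more battery then forces some type to 27, so 86 + 1 = 87.

87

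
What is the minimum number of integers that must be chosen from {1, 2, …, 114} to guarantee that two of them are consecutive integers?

58

Partition {1, …, 114} into 57 pairs: {1,2}, {3,4}, …, {113,114}.
Choosing 57 integers — say the 57 even numbers 2, 4, …, 114 — takes one from each pair and avoids the property.
Choosing 58 forces two into the same pair by pigeonhole, and those are consecutive. So 58.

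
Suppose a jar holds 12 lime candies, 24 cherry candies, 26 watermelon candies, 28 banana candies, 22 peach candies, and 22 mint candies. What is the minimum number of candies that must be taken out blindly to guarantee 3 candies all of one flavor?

The worst case takes 2 candies of each flavor without reaching 3 of any: 6 × 2 = 12.
The next candy must bring some flavor to 3, so 12 + 1 = 13.

13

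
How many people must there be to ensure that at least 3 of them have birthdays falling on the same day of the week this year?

There are 7 days of the week acting as pigeonholes.
With 7 × 2 = 14 people we could place exactly 2 in each, with no class reaching 3.
One more forces some class to hold 3, so 14 + 1 = 15.

15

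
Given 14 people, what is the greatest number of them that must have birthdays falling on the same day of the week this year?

There are 7 days of the week, which serve as the pigeonholes.
If each of the 7 days of the week held at most 1, the total would be at most 7 × 1 = 7 < 14, a contradiction.
So at least one holds ⌈14/7⌉ = 2.

2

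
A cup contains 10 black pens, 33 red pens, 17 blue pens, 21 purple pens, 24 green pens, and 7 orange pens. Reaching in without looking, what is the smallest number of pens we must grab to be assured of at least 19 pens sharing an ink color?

89

In the worst case we take at most 18 of each ink color, but all 10 black, all 17 blue, and all 7 orange (fewer than 18), giving 10 + 18 + 17 + 18 + 18 + 7 = 88.
One more pen then forces some ink color to 19, so 88 + 1 = 89.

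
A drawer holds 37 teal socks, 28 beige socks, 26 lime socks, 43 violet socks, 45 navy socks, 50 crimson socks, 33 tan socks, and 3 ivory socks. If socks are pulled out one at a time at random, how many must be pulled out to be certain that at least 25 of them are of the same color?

172

Treat the 8 colors as pigeonholes.
In the worst case we take at most 24 of each color, but all 3 ivory (fewer than 24), giving 24 + 24 + 24 + 24 + 24 + 24 + 24 + 3 = 171.
One more sock then forces some color to 25, so 171 + 1 = 172.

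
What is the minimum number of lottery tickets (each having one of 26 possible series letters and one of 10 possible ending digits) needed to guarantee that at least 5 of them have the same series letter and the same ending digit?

1041

There are 26 × 10 = 260 (series letter, ending digit) combinations acting as pigeonholes.
With 260 × 4 = 1040 lottery tickets we could place exactly 4 in each, with no (series letter, ending digit) pair reaching 5.
One more forces some (series letter, ending digit) pair to hold 5, so 1040 + 1 = 1041.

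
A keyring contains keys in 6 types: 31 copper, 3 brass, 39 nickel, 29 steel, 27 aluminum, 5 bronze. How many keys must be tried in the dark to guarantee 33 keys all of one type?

In the worst case we take at most 32 of each type, but all 31 copper, all 3 brass, all 29 steel, all 27 aluminum, and all 5 bronze (fewer than 32), giving 31 + 3 + 32 + 29 + 27 + 5 = 127.
One more key then forces some type to 33, so 127 + 1 = 128.

128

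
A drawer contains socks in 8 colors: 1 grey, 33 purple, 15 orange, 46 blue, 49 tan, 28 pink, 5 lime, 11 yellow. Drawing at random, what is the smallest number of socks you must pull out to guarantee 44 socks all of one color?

180

In the worst case we take at most 43 of each color, but all 1 grey, all 33 purple, all 15 orange, all 28 pink, all 5 lime, and all 11 yellow (fewer than 43), giving 1 + 33 + 15 + 43 + 43 + 28 + 5 + 11 = 179.
One more sock then forces some color to 44, so 179 + 1 = 180.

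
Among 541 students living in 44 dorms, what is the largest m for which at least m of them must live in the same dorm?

13

The 541 students fall into 44 dorms.
If each of the 44 dorms held at most 12, the total would be at most 44 × 12 = 528 < 541, a contradiction.
So at least one holds ⌈541/44⌉ = 13.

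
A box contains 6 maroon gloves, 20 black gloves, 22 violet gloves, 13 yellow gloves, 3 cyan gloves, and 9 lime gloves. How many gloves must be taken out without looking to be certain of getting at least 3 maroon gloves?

The worst case draws every non-maroon glove first: 20 + 22 + 13 + 3 + 9 = 67.
The next 3 draws are then forced to be maroon, giving 67 + 3 = 70.

70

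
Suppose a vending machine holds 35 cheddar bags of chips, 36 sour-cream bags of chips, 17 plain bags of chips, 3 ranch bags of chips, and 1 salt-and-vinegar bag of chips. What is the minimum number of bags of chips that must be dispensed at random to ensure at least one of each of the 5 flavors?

92

The hardest flavor to obtain is salt-and-vinegar: we could draw every other bag of chips first — 92 − 1 = 91 bags of chips — without a single salt-and-vinegar one.
The next draw must be salt-and-vinegar, so 91 + 1 = 92.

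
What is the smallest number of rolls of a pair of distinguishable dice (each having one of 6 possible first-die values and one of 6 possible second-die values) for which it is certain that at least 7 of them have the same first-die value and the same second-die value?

217

There are 6 × 6 = 36 (first-die value, second-die value) combinations acting as pigeonholes.
With 36 × 6 = 216 rolls of a pair of distinguishable dice we could place exactly 6 in each, with no (first-die value, second-die value) pair reaching 7.
One more forces some (first-die value, second-die value) pair to hold 7, so 216 + 1 = 217.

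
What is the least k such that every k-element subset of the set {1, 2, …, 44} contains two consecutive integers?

Partition {1, …, 44} into 22 pairs: {1,2}, {3,4}, …, {43,44}.
Choosing 22 integers — say the 22 even numbers 2, 4, …, 44 — takes one from each pair and avoids the property.
Choosing 23 forces two into the same pair by pigeonhole, and those are consecutive. So 23.

23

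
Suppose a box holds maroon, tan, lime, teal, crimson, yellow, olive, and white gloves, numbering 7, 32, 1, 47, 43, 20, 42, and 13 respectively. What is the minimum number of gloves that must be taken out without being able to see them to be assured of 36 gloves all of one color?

Treat the 8 colors as pigeonholes.
In the worst case we take at most 35 of each color, but all 7 maroon, all 32 tan, all 1 lime, all 20 yellow, and all 13 white (fewer than 35), giving 7 + 32 + 1 + 35 + 35 + 20 + 35 + 13 = 178.
One more glove then forces some color to 36, so 178 + 1 = 179.

179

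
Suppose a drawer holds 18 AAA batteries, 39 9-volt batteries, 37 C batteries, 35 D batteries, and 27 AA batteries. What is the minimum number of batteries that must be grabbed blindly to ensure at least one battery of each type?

The hardest type to obtain is AAA: we could draw every other battery first — 156 − 18 = 138 batteries — without a single AAA one.
The next draw must be AAA, so 138 + 1 = 139.

139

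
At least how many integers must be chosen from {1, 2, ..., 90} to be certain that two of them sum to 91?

46

Partition {1, …, 90} into 45 pairs: {1,90}, {2,89}, …, {45,46}.
Choosing 45 integers — say the integers 1 through 45 — takes one from each pair and avoids the property.
Choosing 46 forces two into the same pair by pigeonhole, and those sum to 91. So 46.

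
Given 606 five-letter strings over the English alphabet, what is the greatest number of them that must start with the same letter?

There are 26 possible first letters, which serve as the pigeonholes.
If each of the 26 possible first letters held at most 23, the total would be at most 26 × 23 = 598 < 606, a contradiction.
So at least one holds ⌈606/26⌉ = 24.

24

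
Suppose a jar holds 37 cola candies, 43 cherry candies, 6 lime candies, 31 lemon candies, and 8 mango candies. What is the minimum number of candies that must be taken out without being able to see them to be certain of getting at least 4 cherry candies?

To avoid cherry candies as long as possible, exhaust the other 4 flavors first.
The worst case draws every non-cherry candy first: 37 + 6 + 31 + 8 = 82.
The next 4 draws are then forced to be cherry, giving 82 + 4 = 86.

86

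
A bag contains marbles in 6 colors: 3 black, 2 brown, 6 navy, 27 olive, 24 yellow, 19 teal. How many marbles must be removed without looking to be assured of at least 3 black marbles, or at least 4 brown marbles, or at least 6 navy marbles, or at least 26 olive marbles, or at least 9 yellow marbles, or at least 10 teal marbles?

Each of the 6 colors has its own threshold; avoid all of them simultaneously.
The worst case stops just short of every target: 2 black, all 2 brown, 5 navy, 25 olive, 8 yellow, 9 teal — 2 + 2 + 5 + 25 + 8 + 9 = 51 marbles.
One more marble must push some color to its target, so 51 + 1 = 52.

52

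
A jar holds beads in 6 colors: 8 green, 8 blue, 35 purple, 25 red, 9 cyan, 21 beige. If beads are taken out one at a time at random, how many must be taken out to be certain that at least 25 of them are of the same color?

In the worst case we take at most 24 of each color, but all 8 green, all 8 blue, all 9 cyan, and all 21 beige (fewer than 24), giving 8 + 8 + 24 + 24 + 9 + 21 = 94.
One more bead then forces some color to 25, so 94 + 1 = 95.

95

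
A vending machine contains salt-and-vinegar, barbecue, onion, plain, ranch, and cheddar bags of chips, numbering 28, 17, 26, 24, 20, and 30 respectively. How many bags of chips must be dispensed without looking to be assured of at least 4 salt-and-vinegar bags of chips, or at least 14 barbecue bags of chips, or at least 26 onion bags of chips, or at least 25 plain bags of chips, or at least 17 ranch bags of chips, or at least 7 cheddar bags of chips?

88

Each of the 6 flavors has its own threshold; avoid all of them simultaneously.
The worst case stops just short of every target: 3 salt-and-vinegar, 13 barbecue, 25 onion, 24 plain, 16 ranch, 6 cheddar — 3 + 13 + 25 + 24 + 16 + 6 = 87 bags of chips.
One more bag of chips must push some flavor to its target, so 87 + 1 = 88.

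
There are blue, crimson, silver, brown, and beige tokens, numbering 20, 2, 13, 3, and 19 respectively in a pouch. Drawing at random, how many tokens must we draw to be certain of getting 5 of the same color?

18

Treat the 5 colors as pigeonholes.
In the worst case we take at most 4 of each color, but all 2 crimson and all 3 brown (fewer than 4), giving 4 + 2 + 4 + 3 + 4 = 17.
One more token then forces some color to 5, so 17 + 1 = 18.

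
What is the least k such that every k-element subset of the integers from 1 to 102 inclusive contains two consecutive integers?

Partition {1, …, 102} into 51 pairs: {1,2}, {3,4}, …, {101,102}.
Choosing 51 integers — say the 51 even numbers 2, 4, …, 102 — takes one from each pair and avoids the property.
Choosing 52 forces two into the same pair by pigeonhole, and those are consecutive. So 52.

52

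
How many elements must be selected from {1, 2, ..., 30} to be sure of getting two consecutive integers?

16

Partition {1, …, 30} into 15 pairs: {1,2}, {3,4}, …, {29,30}.
Choosing 15 integers — say the 15 even numbers 2, 4, …, 30 — takes one from each pair and avoids the property.
Choosing 16 forces two into the same pair by pigeonhole, and those are consecutive. So 16.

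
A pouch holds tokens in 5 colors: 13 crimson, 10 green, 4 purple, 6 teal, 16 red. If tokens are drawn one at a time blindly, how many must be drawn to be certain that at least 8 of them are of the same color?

32

Treat the 5 colors as pigeonholes.
In the worst case we take at most 7 of each color, but all 4 purple and all 6 teal (fewer than 7), giving 7 + 7 + 4 + 6 + 7 = 31.
One more token then forces some color to 8, so 31 + 1 = 32.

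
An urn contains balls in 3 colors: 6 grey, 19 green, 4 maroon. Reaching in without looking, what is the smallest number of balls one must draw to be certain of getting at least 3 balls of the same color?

Treat the 3 colors as pigeonholes.
The worst case takes 2 balls of each color without reaching 3 of any: 3 × 2 = 6.
The next ball must bring some color to 3, so 6 + 1 = 7.

7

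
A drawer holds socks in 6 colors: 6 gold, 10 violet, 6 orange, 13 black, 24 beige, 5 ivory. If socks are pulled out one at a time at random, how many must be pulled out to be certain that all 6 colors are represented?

60

The hardest color to obtain is ivory: we could draw every other sock first — 64 − 5 = 59 socks — without a single ivory one.
The next draw must be ivory, so 59 + 1 = 60.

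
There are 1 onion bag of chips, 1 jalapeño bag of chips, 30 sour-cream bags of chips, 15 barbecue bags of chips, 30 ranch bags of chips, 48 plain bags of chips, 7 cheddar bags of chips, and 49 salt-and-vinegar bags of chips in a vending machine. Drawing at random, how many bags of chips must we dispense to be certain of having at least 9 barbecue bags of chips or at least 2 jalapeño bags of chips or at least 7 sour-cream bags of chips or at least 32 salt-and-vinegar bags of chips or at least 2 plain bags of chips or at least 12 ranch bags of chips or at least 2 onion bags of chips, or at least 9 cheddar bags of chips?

The worst case stops just short of every target: 1 onion, 1 jalapeño, 6 sour-cream, 8 barbecue, 11 ranch, 1 plain, all 7 cheddar, 31 salt-and-vinegar — 1 + 1 + 6 + 8 + 11 + 1 + 7 + 31 = 66 bags of chips.
One more bag of chips must push some flavor to its target, so 66 + 1 = 67.

67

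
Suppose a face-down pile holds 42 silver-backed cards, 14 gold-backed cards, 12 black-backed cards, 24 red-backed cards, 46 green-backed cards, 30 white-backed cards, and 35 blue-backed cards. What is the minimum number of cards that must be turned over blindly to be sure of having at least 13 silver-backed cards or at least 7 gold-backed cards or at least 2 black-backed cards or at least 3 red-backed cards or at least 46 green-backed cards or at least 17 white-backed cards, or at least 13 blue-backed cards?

95

Each of the 7 back colors has its own threshold; avoid all of them simultaneously.
The worst case stops just short of every target: 12 silver-backed, 6 gold-backed, 1 black-backed, 2 red-backed, 45 green-backed, 16 white-backed, 12 blue-backed — 12 + 6 + 1 + 2 + 45 + 16 + 12 = 94 cards.
One more card must push some back color to its target, so 94 + 1 = 95.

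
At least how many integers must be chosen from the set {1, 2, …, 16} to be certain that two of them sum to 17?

9

Partition {1, …, 16} into 8 pairs: {1,16}, {2,15}, …, {8,9}.
Choosing 8 integers — say the integers 1 through 8 — takes one from each pair and avoids the property.
Choosing 9 forces two into the same pair by pigeonhole, and those sum to 17. So 9.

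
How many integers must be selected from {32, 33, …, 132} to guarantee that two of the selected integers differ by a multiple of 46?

Group the integers by remainder mod 46; there are 46 residue classes, each nonempty in this range.
Choosing one from each class (46 integers) avoids any shared remainder.
One more choice must repeat a class, so two differ by a multiple of 46. Hence 46 + 1 = 47.

47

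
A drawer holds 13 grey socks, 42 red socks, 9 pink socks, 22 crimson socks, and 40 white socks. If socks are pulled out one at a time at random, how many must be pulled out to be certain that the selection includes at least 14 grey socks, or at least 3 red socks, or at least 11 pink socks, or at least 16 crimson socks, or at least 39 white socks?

78

The worst case stops just short of every target: 13 grey, 2 red, all 9 pink, 15 crimson, 38 white — 13 + 2 + 9 + 15 + 38 = 77 socks.
One more sock must push some color to its target, so 77 + 1 = 78.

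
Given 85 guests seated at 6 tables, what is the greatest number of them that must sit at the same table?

The 85 guests fall into 6 tables.
If each of the 6 tables held at most 14, the total would be at most 6 × 14 = 84 < 85, a contradiction.
So at least one holds ⌈85/6⌉ = 15.

15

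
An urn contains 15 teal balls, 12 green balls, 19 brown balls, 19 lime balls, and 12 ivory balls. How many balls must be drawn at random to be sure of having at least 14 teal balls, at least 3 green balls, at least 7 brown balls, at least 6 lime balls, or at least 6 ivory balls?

The worst case stops just short of every target: 13 teal, 2 green, 6 brown, 5 lime, 5 ivory — 13 + 2 + 6 + 5 + 5 = 31 balls.
One more ball must push some color to its target, so 31 + 1 = 32.

32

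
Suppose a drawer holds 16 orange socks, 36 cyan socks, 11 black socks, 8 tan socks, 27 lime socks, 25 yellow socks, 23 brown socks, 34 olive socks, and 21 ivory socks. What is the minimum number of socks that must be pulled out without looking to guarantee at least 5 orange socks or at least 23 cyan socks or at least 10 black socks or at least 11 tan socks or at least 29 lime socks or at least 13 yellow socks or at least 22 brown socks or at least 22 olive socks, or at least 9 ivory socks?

133

The worst case stops just short of every target: 4 orange, 22 cyan, 9 black, all 8 tan, all 27 lime, 12 yellow, 21 brown, 21 olive, 8 ivory — 4 + 22 + 9 + 8 + 27 + 12 + 21 + 21 + 8 = 132 socks.
One more sock must push some color to its target, so 132 + 1 = 133.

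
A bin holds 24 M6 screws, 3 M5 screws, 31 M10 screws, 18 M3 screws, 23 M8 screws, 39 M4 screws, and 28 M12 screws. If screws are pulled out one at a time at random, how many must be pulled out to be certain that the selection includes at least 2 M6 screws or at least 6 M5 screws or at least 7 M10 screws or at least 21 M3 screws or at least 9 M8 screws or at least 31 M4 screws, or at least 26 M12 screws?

The worst case stops just short of every target: 1 M6, all 3 M5, 6 M10, all 18 M3, 8 M8, 30 M4, 25 M12 — 1 + 3 + 6 + 18 + 8 + 30 + 25 = 91 screws.
One more screw must push some size to its target, so 91 + 1 = 92.

92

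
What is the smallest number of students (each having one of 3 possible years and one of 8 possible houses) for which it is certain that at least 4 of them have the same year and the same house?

There are 3 × 8 = 24 (year, house) combinations acting as pigeonholes.
With 24 × 3 = 72 students we could place exactly 3 in each, with no (year, house) pair reaching 4.
One more forces some (year, house) pair to hold 4, so 72 + 1 = 73.

73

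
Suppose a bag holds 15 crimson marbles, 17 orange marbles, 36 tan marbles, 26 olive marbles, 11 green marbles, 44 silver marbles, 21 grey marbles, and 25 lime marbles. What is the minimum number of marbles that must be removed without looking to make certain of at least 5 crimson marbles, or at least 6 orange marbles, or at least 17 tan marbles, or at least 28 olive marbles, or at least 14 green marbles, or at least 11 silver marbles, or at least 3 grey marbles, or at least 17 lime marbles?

The worst case stops just short of every target: 4 crimson, 5 orange, 16 tan, all 26 olive, all 11 green, 10 silver, 2 grey, 16 lime — 4 + 5 + 16 + 26 + 11 + 10 + 2 + 16 = 90 marbles.
One more marble must push some color to its target, so 90 + 1 = 91.

91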